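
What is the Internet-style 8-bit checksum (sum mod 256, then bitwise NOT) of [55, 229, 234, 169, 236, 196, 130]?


Sum = 1249 mod 256 = 225
Complement = 30

30


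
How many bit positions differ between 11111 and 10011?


XOR: 01100
Count of 1s: 2

2


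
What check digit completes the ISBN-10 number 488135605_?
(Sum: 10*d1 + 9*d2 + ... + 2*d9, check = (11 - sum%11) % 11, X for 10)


Weighted sum: 260
260 mod 11 = 7

Check digit: 4


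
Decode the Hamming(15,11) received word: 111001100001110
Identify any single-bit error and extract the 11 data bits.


Syndrome = 14: error at position 14

Data: 10110001100 (corrected bit 14)


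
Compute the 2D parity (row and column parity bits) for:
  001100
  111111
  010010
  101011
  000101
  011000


Row parities: 000000
Column parities: 010111

Row P: 000000, Col P: 010111, Corner: 0


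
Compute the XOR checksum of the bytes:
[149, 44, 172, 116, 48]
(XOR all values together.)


XOR chain: 149 ^ 44 ^ 172 ^ 116 ^ 48 = 81

81


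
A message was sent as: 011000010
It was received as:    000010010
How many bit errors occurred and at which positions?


XOR: 011010000

3 error(s) at position(s): 1, 2, 4


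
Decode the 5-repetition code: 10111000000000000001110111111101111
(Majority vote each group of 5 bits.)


Groups: 10111, 00000, 00000, 00001, 11011, 11111, 01111
Majority votes: 1000111

1000111


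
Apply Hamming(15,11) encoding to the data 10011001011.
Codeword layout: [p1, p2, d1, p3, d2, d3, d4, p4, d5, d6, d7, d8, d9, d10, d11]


Parity bits: p1=0, p2=0, p3=0, p4=0

001000101001011


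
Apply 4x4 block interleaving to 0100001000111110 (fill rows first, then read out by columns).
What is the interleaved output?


Matrix:
  0100
  0010
  0011
  1110
Read columns: 0001100101110010

0001100101110010


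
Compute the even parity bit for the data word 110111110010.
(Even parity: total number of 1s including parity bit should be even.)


Number of 1s in data: 8
Parity bit: 0

0


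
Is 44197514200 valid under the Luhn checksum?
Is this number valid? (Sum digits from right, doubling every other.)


Luhn sum = 41
41 mod 10 = 1

Invalid (Luhn sum mod 10 = 1)


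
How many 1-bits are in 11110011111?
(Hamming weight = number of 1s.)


Counting 1s in 11110011111

9


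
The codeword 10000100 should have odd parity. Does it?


Number of 1s: 2

No, parity error (2 ones)


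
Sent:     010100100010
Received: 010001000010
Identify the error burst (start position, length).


XOR: 000101100000

Burst at position 3, length 4


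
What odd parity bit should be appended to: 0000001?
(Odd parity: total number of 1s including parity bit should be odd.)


Number of 1s in data: 1
Parity bit: 0

0


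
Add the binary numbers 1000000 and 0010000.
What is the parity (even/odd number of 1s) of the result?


1000000 = 64
0010000 = 16
Sum = 80 = 1010000
1s count = 2

even parity (2 ones in 1010000)


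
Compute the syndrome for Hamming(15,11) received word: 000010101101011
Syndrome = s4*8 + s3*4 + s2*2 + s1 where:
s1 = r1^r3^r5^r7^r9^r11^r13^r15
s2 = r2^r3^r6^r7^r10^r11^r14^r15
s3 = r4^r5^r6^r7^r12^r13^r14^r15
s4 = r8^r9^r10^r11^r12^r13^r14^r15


s1=0, s2=0, s3=1, s4=1

Syndrome = 12 (error at position 12)


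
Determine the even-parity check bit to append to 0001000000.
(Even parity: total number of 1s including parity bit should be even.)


Number of 1s in data: 1
Parity bit: 1

1


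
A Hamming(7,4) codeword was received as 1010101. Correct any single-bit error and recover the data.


Syndrome = 0: no error detected

Data: 1101 (no errors)


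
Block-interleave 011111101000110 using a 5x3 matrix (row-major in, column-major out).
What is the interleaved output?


Matrix:
  011
  111
  101
  000
  110
Read columns: 011011100111100

011011100111100


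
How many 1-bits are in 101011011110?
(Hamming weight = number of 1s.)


Counting 1s in 101011011110

8


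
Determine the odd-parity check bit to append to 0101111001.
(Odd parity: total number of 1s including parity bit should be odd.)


Number of 1s in data: 6
Parity bit: 1

1


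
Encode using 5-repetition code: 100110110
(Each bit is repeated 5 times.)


Each bit -> 5 copies

111110000000000111111111100000111111111100000


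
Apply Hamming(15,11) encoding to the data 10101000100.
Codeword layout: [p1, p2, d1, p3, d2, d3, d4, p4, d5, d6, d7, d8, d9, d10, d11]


Parity bits: p1=1, p2=0, p3=0, p4=0

101001001000100


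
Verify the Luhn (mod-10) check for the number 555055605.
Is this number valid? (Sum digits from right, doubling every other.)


Luhn sum = 28
28 mod 10 = 8

Invalid (Luhn sum mod 10 = 8)


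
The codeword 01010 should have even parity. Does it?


Number of 1s: 2

Yes, parity is correct (2 ones)


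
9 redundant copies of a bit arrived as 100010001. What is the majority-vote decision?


Ones: 3 out of 9
Threshold: 5

0 (3/9 voted 1)


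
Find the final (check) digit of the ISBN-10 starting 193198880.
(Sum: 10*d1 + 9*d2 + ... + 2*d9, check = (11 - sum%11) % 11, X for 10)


Weighted sum: 272
272 mod 11 = 8

Check digit: 3


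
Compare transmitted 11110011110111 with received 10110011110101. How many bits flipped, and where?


XOR: 01000000000010

2 error(s) at position(s): 1, 12


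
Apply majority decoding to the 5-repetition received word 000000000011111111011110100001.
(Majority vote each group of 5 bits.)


Groups: 00000, 00000, 11111, 11101, 11101, 00001
Majority votes: 001110

001110


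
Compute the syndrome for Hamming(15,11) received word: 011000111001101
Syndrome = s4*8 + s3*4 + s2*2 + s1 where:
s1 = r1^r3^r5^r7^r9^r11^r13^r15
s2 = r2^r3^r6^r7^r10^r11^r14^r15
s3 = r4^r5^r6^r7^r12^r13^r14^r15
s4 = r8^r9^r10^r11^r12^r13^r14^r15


s1=1, s2=0, s3=0, s4=1

Syndrome = 9 (error at position 9)


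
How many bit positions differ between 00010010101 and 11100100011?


XOR: 11110110110
Count of 1s: 8

8


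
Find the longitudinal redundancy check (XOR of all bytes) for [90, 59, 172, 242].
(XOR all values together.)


XOR chain: 90 ^ 59 ^ 172 ^ 242 = 63

63


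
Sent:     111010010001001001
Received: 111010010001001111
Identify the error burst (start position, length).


XOR: 000000000000000110

Burst at position 15, length 2


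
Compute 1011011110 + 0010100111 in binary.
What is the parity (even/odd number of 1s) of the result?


1011011110 = 734
0010100111 = 167
Sum = 901 = 1110000101
1s count = 5

odd parity (5 ones in 1110000101)


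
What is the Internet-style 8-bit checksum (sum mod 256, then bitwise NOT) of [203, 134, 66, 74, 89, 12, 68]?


Sum = 646 mod 256 = 134
Complement = 121

121


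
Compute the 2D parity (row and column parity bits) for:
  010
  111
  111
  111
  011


Row parities: 11110
Column parities: 110

Row P: 11110, Col P: 110, Corner: 0


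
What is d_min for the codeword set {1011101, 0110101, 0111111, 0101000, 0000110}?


Comparing all pairs, minimum distance: 2
Can detect 1 errors, correct 0 errors

2


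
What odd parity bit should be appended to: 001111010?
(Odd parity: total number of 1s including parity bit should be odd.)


Number of 1s in data: 5
Parity bit: 0

0


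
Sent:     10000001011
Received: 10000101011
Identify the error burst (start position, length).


XOR: 00000100000

Burst at position 5, length 1


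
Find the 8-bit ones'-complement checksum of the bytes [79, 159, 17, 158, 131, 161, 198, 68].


Sum = 971 mod 256 = 203
Complement = 52

52


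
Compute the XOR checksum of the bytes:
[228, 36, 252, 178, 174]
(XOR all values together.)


XOR chain: 228 ^ 36 ^ 252 ^ 178 ^ 174 = 32

32


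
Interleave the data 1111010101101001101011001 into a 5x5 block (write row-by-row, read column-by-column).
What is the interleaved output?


Matrix:
  11110
  10101
  10100
  11010
  11001
Read columns: 1111110011111001001001001

1111110011111001001001001


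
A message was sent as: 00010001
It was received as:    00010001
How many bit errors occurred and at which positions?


XOR: 00000000

0 errors (received matches sent)


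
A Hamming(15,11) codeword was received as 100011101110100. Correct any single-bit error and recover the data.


Syndrome = 0: no error detected

Data: 01111110100 (no errors)


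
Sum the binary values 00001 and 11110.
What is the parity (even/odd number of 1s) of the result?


00001 = 1
11110 = 30
Sum = 31 = 11111
1s count = 5

odd parity (5 ones in 11111)


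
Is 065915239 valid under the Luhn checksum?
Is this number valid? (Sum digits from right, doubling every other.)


Luhn sum = 36
36 mod 10 = 6

Invalid (Luhn sum mod 10 = 6)


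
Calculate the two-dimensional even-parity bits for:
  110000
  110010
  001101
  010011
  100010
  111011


Row parities: 011101
Column parities: 000101

Row P: 011101, Col P: 000101, Corner: 0


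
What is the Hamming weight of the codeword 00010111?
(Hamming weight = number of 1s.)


Counting 1s in 00010111

4


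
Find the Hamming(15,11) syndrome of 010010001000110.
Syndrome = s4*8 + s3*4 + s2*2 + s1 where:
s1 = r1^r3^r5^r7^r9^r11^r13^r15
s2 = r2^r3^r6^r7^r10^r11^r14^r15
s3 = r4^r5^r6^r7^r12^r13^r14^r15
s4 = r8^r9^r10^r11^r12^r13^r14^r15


s1=1, s2=0, s3=1, s4=1

Syndrome = 13 (error at position 13)


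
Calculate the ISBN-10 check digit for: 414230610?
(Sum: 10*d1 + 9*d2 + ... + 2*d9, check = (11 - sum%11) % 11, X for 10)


Weighted sum: 140
140 mod 11 = 8

Check digit: 3


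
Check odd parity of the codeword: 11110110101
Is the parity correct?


Number of 1s: 8

No, parity error (8 ones)


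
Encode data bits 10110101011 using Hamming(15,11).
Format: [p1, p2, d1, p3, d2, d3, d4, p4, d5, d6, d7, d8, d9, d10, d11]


Parity bits: p1=1, p2=0, p3=1, p4=0

101101100101011


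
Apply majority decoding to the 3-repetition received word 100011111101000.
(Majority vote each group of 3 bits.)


Groups: 100, 011, 111, 101, 000
Majority votes: 01110

01110


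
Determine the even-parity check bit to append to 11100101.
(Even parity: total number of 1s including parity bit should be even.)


Number of 1s in data: 5
Parity bit: 1

1


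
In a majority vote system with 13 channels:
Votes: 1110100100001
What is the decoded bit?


Ones: 6 out of 13
Threshold: 7

0 (6/13 voted 1)


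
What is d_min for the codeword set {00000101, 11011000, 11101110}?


Comparing all pairs, minimum distance: 4
Can detect 3 errors, correct 1 errors

4


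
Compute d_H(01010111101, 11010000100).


XOR: 10000111001
Count of 1s: 5

5


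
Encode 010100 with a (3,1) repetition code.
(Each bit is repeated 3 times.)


Each bit -> 3 copies

000111000111000000


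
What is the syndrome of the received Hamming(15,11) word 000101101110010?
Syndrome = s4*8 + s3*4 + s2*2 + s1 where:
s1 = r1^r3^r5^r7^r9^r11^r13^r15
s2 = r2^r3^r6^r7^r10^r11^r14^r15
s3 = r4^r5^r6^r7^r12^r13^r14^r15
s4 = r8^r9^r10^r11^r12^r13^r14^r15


s1=1, s2=1, s3=0, s4=0

Syndrome = 3 (error at position 3)


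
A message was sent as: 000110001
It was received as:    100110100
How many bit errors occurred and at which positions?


XOR: 100000101

3 error(s) at position(s): 0, 6, 8


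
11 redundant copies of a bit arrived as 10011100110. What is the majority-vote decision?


Ones: 6 out of 11
Threshold: 6

1 (6/11 voted 1)


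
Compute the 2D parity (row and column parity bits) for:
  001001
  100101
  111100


Row parities: 010
Column parities: 010000

Row P: 010, Col P: 010000, Corner: 1


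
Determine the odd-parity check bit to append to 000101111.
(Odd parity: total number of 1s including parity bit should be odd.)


Number of 1s in data: 5
Parity bit: 0

0


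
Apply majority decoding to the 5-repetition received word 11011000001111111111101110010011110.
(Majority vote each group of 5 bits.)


Groups: 11011, 00000, 11111, 11111, 10111, 00100, 11110
Majority votes: 1011101

1011101


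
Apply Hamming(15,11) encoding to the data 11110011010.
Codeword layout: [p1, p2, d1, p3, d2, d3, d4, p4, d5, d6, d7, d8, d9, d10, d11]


Parity bits: p1=0, p2=1, p3=1, p4=1

011111110011010


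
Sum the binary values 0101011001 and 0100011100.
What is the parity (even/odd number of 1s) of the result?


0101011001 = 345
0100011100 = 284
Sum = 629 = 1001110101
1s count = 6

even parity (6 ones in 1001110101)


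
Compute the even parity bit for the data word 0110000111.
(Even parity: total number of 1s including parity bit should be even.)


Number of 1s in data: 5
Parity bit: 1

1


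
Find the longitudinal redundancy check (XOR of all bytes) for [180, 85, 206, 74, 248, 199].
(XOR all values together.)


XOR chain: 180 ^ 85 ^ 206 ^ 74 ^ 248 ^ 199 = 90

90


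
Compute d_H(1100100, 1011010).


XOR: 0111110
Count of 1s: 5

5


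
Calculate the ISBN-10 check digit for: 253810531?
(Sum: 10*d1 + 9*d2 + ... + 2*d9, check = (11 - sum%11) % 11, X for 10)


Weighted sum: 182
182 mod 11 = 6

Check digit: 5


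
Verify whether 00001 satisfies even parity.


Number of 1s: 1

No, parity error (1 ones)


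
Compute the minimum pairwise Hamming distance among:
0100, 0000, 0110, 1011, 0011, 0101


Comparing all pairs, minimum distance: 1
Can detect 0 errors, correct 0 errors

1


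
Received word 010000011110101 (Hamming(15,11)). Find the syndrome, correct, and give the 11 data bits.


Syndrome = 0: no error detected

Data: 00001110101 (no errors)


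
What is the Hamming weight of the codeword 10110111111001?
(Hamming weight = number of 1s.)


Counting 1s in 10110111111001

10


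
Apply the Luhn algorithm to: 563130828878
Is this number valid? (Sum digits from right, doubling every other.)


Luhn sum = 57
57 mod 10 = 7

Invalid (Luhn sum mod 10 = 7)


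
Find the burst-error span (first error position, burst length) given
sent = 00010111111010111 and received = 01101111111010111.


XOR: 01111000000000000

Burst at position 1, length 4


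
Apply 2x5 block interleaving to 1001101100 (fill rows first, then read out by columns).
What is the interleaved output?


Matrix:
  10011
  01100
Read columns: 1001011010

1001011010


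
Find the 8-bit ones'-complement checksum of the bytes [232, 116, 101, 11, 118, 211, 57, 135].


Sum = 981 mod 256 = 213
Complement = 42

42


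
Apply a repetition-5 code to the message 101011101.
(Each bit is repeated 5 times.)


Each bit -> 5 copies

111110000011111000001111111111111110000011111


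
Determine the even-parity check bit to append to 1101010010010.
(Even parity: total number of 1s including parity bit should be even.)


Number of 1s in data: 6
Parity bit: 0

0


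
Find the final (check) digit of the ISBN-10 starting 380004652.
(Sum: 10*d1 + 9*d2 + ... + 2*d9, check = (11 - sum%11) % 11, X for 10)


Weighted sum: 165
165 mod 11 = 0

Check digit: 0


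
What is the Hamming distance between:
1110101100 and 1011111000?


XOR: 0101010100
Count of 1s: 4

4


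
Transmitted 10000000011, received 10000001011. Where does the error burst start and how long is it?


XOR: 00000001000

Burst at position 7, length 1


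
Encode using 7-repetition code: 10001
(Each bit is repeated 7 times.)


Each bit -> 7 copies

11111110000000000000000000001111111


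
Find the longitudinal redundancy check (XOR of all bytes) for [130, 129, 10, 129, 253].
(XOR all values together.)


XOR chain: 130 ^ 129 ^ 10 ^ 129 ^ 253 = 117

117


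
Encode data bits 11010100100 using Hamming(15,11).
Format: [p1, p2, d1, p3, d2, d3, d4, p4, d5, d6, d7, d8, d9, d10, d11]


Parity bits: p1=0, p2=1, p3=1, p4=0

011110100100100


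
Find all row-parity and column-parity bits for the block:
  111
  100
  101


Row parities: 110
Column parities: 110

Row P: 110, Col P: 110, Corner: 0


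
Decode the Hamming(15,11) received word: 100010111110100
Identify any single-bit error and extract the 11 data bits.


Syndrome = 14: error at position 14

Data: 01011110110 (corrected bit 14)


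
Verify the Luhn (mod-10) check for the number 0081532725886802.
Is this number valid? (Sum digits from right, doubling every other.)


Luhn sum = 60
60 mod 10 = 0

Valid (Luhn sum mod 10 = 0)


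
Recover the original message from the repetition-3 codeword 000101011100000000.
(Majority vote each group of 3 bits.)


Groups: 000, 101, 011, 100, 000, 000
Majority votes: 011000

011000


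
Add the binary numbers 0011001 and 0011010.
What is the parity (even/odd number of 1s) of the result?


0011001 = 25
0011010 = 26
Sum = 51 = 110011
1s count = 4

even parity (4 ones in 110011)


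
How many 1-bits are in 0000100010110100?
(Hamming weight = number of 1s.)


Counting 1s in 0000100010110100

5


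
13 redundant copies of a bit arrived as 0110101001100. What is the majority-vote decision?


Ones: 6 out of 13
Threshold: 7

0 (6/13 voted 1)


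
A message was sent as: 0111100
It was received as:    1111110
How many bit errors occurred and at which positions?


XOR: 1000010

2 error(s) at position(s): 0, 5


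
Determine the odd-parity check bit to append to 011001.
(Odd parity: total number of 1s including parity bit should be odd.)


Number of 1s in data: 3
Parity bit: 0

0


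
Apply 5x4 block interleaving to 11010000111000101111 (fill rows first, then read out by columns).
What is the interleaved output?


Matrix:
  1101
  0000
  1110
  0010
  1111
Read columns: 10101101010011110001

10101101010011110001


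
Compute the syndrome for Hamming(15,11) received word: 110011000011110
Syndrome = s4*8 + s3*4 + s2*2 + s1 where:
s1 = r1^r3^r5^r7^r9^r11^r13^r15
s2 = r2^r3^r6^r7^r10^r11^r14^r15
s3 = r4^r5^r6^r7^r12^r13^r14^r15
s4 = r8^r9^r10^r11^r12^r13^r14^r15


s1=0, s2=0, s3=1, s4=0

Syndrome = 4 (error at position 4)


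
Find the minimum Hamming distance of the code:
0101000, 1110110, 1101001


Comparing all pairs, minimum distance: 2
Can detect 1 errors, correct 0 errors

2


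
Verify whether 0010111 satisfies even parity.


Number of 1s: 4

Yes, parity is correct (4 ones)


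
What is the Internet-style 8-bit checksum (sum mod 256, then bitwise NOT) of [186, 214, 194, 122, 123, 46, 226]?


Sum = 1111 mod 256 = 87
Complement = 168

168


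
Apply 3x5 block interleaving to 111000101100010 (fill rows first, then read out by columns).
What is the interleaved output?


Matrix:
  11100
  01011
  00010
Read columns: 100110100011010

100110100011010


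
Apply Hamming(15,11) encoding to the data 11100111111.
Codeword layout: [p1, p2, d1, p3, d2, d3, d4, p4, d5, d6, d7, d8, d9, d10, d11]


Parity bits: p1=1, p2=0, p3=0, p4=0

101011000111111


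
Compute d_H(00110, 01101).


XOR: 01011
Count of 1s: 3

3


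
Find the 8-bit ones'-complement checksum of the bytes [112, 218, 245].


Sum = 575 mod 256 = 63
Complement = 192

192


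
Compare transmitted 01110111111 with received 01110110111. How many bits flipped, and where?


XOR: 00000001000

1 error(s) at position(s): 7


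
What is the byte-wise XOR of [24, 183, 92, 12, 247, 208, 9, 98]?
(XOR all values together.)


XOR chain: 24 ^ 183 ^ 92 ^ 12 ^ 247 ^ 208 ^ 9 ^ 98 = 179

179


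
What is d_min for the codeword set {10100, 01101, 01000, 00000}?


Comparing all pairs, minimum distance: 1
Can detect 0 errors, correct 0 errors

1


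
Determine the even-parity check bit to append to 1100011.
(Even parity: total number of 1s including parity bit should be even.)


Number of 1s in data: 4
Parity bit: 0

0


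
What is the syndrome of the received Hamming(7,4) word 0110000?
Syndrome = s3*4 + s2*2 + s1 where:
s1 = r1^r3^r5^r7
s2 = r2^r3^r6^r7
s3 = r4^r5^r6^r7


s1=1, s2=0, s3=0

Syndrome = 1 (error at position 1)


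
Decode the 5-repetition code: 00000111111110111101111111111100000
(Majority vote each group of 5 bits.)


Groups: 00000, 11111, 11101, 11101, 11111, 11111, 00000
Majority votes: 0111110

0111110


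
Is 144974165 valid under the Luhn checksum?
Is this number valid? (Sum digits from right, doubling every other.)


Luhn sum = 46
46 mod 10 = 6

Invalid (Luhn sum mod 10 = 6)


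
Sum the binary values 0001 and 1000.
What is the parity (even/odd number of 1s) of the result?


0001 = 1
1000 = 8
Sum = 9 = 1001
1s count = 2

even parity (2 ones in 1001)


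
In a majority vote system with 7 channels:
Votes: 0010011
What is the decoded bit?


Ones: 3 out of 7
Threshold: 4

0 (3/7 voted 1)


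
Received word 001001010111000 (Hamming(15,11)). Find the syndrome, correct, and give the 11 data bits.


Syndrome = 0: no error detected

Data: 10100111000 (no errors)


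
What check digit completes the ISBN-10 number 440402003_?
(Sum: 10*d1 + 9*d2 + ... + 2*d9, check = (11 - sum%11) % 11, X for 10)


Weighted sum: 120
120 mod 11 = 10

Check digit: 1


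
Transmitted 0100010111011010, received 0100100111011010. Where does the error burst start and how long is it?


XOR: 0000110000000000

Burst at position 4, length 2


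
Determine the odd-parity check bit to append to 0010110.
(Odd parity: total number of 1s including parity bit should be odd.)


Number of 1s in data: 3
Parity bit: 0

0


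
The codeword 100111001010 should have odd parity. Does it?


Number of 1s: 6

No, parity error (6 ones)


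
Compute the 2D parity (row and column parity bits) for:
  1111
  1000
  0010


Row parities: 011
Column parities: 0101

Row P: 011, Col P: 0101, Corner: 0


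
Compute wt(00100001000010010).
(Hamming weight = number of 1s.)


Counting 1s in 00100001000010010

4


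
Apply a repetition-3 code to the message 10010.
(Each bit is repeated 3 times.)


Each bit -> 3 copies

111000000111000


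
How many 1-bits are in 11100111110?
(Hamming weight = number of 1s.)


Counting 1s in 11100111110

8


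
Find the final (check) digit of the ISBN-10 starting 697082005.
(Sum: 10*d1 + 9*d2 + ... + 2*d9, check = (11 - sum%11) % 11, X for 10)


Weighted sum: 265
265 mod 11 = 1

Check digit: X


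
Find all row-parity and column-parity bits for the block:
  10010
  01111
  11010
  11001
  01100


Row parities: 00110
Column parities: 10010

Row P: 00110, Col P: 10010, Corner: 0


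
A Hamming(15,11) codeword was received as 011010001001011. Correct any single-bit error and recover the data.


Syndrome = 0: no error detected

Data: 11001001011 (no errors)


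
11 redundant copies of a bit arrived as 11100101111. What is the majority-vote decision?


Ones: 8 out of 11
Threshold: 6

1 (8/11 voted 1)


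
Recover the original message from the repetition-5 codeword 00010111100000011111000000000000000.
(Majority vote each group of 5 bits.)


Groups: 00010, 11110, 00000, 11111, 00000, 00000, 00000
Majority votes: 0101000

0101000


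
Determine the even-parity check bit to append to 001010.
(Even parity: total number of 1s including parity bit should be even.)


Number of 1s in data: 2
Parity bit: 0

0


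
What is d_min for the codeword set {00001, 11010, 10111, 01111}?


Comparing all pairs, minimum distance: 2
Can detect 1 errors, correct 0 errors

2


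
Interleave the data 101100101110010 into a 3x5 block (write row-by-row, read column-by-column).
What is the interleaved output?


Matrix:
  10110
  01011
  10010
Read columns: 101010100111010

101010100111010


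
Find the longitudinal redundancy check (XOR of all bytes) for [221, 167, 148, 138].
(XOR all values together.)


XOR chain: 221 ^ 167 ^ 148 ^ 138 = 100

100


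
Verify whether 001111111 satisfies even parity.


Number of 1s: 7

No, parity error (7 ones)


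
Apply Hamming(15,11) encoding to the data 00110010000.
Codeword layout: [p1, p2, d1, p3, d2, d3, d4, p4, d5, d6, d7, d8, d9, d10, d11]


Parity bits: p1=0, p2=1, p3=0, p4=1

010001110010000


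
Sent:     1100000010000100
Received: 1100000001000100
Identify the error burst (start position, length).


XOR: 0000000011000000

Burst at position 8, length 2


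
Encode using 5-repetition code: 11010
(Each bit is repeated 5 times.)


Each bit -> 5 copies

1111111111000001111100000


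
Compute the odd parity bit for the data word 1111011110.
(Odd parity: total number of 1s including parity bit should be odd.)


Number of 1s in data: 8
Parity bit: 1

1


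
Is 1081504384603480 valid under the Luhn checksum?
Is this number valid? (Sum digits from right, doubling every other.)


Luhn sum = 53
53 mod 10 = 3

Invalid (Luhn sum mod 10 = 3)


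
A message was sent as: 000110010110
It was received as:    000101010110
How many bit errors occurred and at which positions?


XOR: 000011000000

2 error(s) at position(s): 4, 5


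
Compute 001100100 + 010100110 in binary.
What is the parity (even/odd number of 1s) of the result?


001100100 = 100
010100110 = 166
Sum = 266 = 100001010
1s count = 3

odd parity (3 ones in 100001010)


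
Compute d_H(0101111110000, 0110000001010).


XOR: 0011111111010
Count of 1s: 9

9


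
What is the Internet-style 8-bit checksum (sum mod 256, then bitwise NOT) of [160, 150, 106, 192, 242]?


Sum = 850 mod 256 = 82
Complement = 173

173


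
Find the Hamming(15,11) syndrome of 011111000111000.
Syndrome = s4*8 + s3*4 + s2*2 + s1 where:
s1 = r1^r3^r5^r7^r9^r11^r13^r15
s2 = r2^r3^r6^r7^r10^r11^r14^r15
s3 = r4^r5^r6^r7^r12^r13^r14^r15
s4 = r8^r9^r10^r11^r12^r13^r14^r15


s1=1, s2=1, s3=0, s4=1

Syndrome = 11 (error at position 11)


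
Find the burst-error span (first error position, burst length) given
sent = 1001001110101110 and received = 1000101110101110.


XOR: 0001100000000000

Burst at position 3, length 2


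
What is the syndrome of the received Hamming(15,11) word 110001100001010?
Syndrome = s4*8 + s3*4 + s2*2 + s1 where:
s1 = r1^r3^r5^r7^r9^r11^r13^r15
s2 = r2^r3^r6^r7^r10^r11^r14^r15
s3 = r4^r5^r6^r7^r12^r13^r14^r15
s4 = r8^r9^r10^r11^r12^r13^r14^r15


s1=0, s2=0, s3=0, s4=0

Syndrome = 0 (no error)


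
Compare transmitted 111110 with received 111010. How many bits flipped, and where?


XOR: 000100

1 error(s) at position(s): 3


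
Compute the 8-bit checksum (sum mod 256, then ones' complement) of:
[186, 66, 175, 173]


Sum = 600 mod 256 = 88
Complement = 167

167


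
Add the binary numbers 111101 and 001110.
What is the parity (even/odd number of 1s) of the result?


111101 = 61
001110 = 14
Sum = 75 = 1001011
1s count = 4

even parity (4 ones in 1001011)


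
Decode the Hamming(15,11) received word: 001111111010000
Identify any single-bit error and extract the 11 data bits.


Syndrome = 9: error at position 9

Data: 11110010000 (corrected bit 9)


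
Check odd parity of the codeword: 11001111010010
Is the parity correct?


Number of 1s: 8

No, parity error (8 ones)


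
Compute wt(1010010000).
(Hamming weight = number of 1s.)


Counting 1s in 1010010000

3


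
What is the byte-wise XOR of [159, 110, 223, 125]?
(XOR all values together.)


XOR chain: 159 ^ 110 ^ 223 ^ 125 = 83

83


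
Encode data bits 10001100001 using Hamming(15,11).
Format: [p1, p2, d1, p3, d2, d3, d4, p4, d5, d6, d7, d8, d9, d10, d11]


Parity bits: p1=1, p2=1, p3=1, p4=1

111100011100001


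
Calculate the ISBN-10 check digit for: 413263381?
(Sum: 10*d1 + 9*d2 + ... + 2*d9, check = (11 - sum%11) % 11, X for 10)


Weighted sum: 176
176 mod 11 = 0

Check digit: 0


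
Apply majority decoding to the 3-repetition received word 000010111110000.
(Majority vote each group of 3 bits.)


Groups: 000, 010, 111, 110, 000
Majority votes: 00110

00110


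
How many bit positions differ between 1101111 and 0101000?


XOR: 1000111
Count of 1s: 4

4


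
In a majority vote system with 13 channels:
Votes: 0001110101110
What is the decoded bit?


Ones: 7 out of 13
Threshold: 7

1 (7/13 voted 1)


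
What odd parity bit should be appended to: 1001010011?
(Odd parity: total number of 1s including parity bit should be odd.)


Number of 1s in data: 5
Parity bit: 0

0


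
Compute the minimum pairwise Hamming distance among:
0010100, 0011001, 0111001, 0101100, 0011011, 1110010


Comparing all pairs, minimum distance: 1
Can detect 0 errors, correct 0 errors

1


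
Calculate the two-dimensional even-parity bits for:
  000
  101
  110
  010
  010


Row parities: 00011
Column parities: 011

Row P: 00011, Col P: 011, Corner: 0


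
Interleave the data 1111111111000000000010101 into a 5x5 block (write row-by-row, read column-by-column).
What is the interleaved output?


Matrix:
  11111
  11111
  00000
  00000
  10101
Read columns: 1100111000110011100011001

1100111000110011100011001


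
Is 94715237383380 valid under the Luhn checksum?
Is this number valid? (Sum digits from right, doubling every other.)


Luhn sum = 65
65 mod 10 = 5

Invalid (Luhn sum mod 10 = 5)


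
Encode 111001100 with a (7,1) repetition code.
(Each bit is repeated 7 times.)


Each bit -> 7 copies

111111111111111111111000000000000001111111111111100000000000000


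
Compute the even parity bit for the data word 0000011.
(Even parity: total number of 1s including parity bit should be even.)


Number of 1s in data: 2
Parity bit: 0

0


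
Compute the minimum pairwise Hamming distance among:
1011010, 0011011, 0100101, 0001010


Comparing all pairs, minimum distance: 2
Can detect 1 errors, correct 0 errors

2


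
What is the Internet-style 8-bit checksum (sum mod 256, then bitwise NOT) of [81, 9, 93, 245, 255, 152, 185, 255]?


Sum = 1275 mod 256 = 251
Complement = 4

4


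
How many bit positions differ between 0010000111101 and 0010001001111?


XOR: 0000001110010
Count of 1s: 4

4


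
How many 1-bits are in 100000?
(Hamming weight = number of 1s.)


Counting 1s in 100000

1


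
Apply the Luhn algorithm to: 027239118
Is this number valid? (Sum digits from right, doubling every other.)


Luhn sum = 38
38 mod 10 = 8

Invalid (Luhn sum mod 10 = 8)


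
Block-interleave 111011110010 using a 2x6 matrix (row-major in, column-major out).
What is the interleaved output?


Matrix:
  111011
  110010
Read columns: 111110001110

111110001110


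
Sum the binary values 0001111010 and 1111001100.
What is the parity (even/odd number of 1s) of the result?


0001111010 = 122
1111001100 = 972
Sum = 1094 = 10001000110
1s count = 4

even parity (4 ones in 10001000110)


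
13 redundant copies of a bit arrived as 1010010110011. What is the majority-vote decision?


Ones: 7 out of 13
Threshold: 7

1 (7/13 voted 1)


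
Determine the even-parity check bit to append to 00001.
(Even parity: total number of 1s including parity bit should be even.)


Number of 1s in data: 1
Parity bit: 1

1


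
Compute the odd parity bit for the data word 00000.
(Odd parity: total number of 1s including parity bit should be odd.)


Number of 1s in data: 0
Parity bit: 1

1


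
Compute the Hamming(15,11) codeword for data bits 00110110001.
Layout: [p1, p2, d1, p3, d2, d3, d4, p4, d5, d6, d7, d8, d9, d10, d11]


Parity bits: p1=1, p2=1, p3=1, p4=1

110101110110001


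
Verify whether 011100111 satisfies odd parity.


Number of 1s: 6

No, parity error (6 ones)


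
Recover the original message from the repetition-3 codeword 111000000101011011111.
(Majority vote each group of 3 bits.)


Groups: 111, 000, 000, 101, 011, 011, 111
Majority votes: 1001111

1001111


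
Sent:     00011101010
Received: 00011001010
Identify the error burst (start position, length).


XOR: 00000100000

Burst at position 5, length 1


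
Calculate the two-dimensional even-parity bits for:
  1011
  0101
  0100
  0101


Row parities: 1010
Column parities: 1111

Row P: 1010, Col P: 1111, Corner: 0


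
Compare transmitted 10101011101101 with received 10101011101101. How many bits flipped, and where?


XOR: 00000000000000

0 errors (received matches sent)


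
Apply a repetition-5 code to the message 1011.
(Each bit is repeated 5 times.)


Each bit -> 5 copies

11111000001111111111


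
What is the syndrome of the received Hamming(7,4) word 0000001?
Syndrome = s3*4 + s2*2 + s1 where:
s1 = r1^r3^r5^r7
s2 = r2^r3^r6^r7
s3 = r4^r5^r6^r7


s1=1, s2=1, s3=1

Syndrome = 7 (error at position 7)


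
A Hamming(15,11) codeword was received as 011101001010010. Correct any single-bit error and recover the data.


Syndrome = 15: error at position 15

Data: 10101010011 (corrected bit 15)


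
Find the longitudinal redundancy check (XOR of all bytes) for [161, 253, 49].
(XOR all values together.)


XOR chain: 161 ^ 253 ^ 49 = 109

109


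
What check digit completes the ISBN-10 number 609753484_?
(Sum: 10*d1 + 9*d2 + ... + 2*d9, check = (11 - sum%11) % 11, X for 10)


Weighted sum: 274
274 mod 11 = 10

Check digit: 1


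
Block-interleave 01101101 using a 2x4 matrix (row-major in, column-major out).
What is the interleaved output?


Matrix:
  0110
  1101
Read columns: 01111001

01111001


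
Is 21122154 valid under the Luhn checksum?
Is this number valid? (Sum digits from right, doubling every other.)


Luhn sum = 19
19 mod 10 = 9

Invalid (Luhn sum mod 10 = 9)


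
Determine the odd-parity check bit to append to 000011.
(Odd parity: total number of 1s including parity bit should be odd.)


Number of 1s in data: 2
Parity bit: 1

1


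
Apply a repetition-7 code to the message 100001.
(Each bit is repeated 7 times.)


Each bit -> 7 copies

111111100000000000000000000000000001111111


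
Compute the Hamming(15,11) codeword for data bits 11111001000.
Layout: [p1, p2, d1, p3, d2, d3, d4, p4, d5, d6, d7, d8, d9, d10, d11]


Parity bits: p1=0, p2=1, p3=0, p4=0

011011101001000


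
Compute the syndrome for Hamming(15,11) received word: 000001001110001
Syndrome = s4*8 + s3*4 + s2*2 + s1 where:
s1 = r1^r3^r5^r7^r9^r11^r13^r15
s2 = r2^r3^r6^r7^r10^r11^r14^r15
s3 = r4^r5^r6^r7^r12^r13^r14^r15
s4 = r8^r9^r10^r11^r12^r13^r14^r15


s1=1, s2=0, s3=0, s4=0

Syndrome = 1 (error at position 1)


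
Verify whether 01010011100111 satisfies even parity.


Number of 1s: 8

Yes, parity is correct (8 ones)


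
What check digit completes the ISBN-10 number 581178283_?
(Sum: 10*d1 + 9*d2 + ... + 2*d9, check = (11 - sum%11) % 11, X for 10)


Weighted sum: 257
257 mod 11 = 4

Check digit: 7


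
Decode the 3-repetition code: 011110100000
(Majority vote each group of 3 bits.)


Groups: 011, 110, 100, 000
Majority votes: 1100

1100


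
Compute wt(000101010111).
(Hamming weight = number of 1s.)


Counting 1s in 000101010111

6


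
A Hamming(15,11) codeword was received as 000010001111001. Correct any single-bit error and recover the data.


Syndrome = 14: error at position 14

Data: 01001111011 (corrected bit 14)


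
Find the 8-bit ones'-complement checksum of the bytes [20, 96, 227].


Sum = 343 mod 256 = 87
Complement = 168

168


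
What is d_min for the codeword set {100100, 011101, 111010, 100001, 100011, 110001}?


Comparing all pairs, minimum distance: 1
Can detect 0 errors, correct 0 errors

1


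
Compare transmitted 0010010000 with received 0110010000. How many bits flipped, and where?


XOR: 0100000000

1 error(s) at position(s): 1


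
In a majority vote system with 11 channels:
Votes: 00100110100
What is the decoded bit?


Ones: 4 out of 11
Threshold: 6

0 (4/11 voted 1)


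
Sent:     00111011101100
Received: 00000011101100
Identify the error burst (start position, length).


XOR: 00111000000000

Burst at position 2, length 3


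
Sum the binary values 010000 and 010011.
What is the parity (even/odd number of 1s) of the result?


010000 = 16
010011 = 19
Sum = 35 = 100011
1s count = 3

odd parity (3 ones in 100011)


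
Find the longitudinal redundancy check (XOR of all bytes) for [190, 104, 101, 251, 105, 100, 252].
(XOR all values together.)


XOR chain: 190 ^ 104 ^ 101 ^ 251 ^ 105 ^ 100 ^ 252 = 185

185


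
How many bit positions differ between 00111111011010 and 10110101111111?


XOR: 10001010100101
Count of 1s: 6

6


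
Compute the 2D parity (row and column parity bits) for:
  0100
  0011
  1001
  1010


Row parities: 1000
Column parities: 0100

Row P: 1000, Col P: 0100, Corner: 1


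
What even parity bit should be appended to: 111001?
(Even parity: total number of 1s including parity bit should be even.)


Number of 1s in data: 4
Parity bit: 0

0


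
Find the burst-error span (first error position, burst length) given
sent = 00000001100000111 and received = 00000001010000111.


XOR: 00000000110000000

Burst at position 8, length 2


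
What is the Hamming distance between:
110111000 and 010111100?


XOR: 100000100
Count of 1s: 2

2


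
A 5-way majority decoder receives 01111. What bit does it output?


Ones: 4 out of 5
Threshold: 3

1 (4/5 voted 1)


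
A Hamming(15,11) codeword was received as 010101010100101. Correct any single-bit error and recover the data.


Syndrome = 0: no error detected

Data: 00100100101 (no errors)


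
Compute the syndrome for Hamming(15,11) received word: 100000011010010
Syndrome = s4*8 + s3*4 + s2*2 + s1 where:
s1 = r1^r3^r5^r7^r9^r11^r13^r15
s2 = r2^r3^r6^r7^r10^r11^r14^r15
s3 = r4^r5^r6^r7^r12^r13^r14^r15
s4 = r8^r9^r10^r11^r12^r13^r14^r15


s1=1, s2=0, s3=1, s4=0

Syndrome = 5 (error at position 5)


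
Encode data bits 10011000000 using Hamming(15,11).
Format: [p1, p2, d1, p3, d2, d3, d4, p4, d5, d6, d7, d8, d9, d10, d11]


Parity bits: p1=1, p2=0, p3=1, p4=1

101100111000000


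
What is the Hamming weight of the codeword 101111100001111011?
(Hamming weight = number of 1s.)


Counting 1s in 101111100001111011

12


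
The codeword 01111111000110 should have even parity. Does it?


Number of 1s: 9

No, parity error (9 ones)


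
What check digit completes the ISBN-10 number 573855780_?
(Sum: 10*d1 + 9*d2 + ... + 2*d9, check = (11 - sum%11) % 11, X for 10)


Weighted sum: 300
300 mod 11 = 3

Check digit: 8


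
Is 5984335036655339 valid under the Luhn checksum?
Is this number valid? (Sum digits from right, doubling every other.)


Luhn sum = 70
70 mod 10 = 0

Valid (Luhn sum mod 10 = 0)


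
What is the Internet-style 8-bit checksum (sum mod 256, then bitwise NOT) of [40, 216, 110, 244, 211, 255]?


Sum = 1076 mod 256 = 52
Complement = 203

203


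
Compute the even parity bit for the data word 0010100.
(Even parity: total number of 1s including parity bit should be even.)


Number of 1s in data: 2
Parity bit: 0

0


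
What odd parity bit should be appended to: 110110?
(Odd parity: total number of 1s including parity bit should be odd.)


Number of 1s in data: 4
Parity bit: 1

1


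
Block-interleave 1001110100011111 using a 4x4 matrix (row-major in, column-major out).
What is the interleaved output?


Matrix:
  1001
  1101
  0001
  1111
Read columns: 1101010100011111

1101010100011111


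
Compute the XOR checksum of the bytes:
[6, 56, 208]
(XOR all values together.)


XOR chain: 6 ^ 56 ^ 208 = 238

238


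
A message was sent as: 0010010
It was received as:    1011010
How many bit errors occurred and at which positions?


XOR: 1001000

2 error(s) at position(s): 0, 3


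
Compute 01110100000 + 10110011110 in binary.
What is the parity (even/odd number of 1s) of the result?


01110100000 = 928
10110011110 = 1438
Sum = 2366 = 100100111110
1s count = 7

odd parity (7 ones in 100100111110)
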